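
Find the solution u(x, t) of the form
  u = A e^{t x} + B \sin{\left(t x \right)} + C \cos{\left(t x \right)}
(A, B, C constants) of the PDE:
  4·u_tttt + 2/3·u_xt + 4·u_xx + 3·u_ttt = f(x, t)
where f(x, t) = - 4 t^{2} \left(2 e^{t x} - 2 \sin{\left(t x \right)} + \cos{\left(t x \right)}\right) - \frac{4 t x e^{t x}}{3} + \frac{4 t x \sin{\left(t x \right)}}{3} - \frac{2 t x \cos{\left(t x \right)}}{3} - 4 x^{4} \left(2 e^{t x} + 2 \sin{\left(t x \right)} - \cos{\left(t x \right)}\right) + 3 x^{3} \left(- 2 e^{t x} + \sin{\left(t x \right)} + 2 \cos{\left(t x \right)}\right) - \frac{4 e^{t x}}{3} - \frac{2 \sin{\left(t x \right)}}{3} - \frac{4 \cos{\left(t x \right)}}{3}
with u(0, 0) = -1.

Substitute the ansatz u = A e^{t x} + B \sin{\left(t x \right)} + C \cos{\left(t x \right)} into the left-hand side.
Derivatives of the ansatz:
  u_tttt = A x^{4} e^{t x} + B x^{4} \sin{\left(t x \right)} + C x^{4} \cos{\left(t x \right)}
  u_xt = A t x e^{t x} + A e^{t x} - B t x \sin{\left(t x \right)} + B \cos{\left(t x \right)} - C t x \cos{\left(t x \right)} - C \sin{\left(t x \right)}
  u_xx = A t^{2} e^{t x} - B t^{2} \sin{\left(t x \right)} - C t^{2} \cos{\left(t x \right)}
  u_ttt = A x^{3} e^{t x} - B x^{3} \cos{\left(t x \right)} + C x^{3} \sin{\left(t x \right)}
Term by term:
  4·u_tttt = 4 A x^{4} e^{t x} + 4 B x^{4} \sin{\left(t x \right)} + 4 C x^{4} \cos{\left(t x \right)}
  2/3·u_xt = \frac{2 A t x e^{t x}}{3} + \frac{2 A e^{t x}}{3} - \frac{2 B t x \sin{\left(t x \right)}}{3} + \frac{2 B \cos{\left(t x \right)}}{3} - \frac{2 C t x \cos{\left(t x \right)}}{3} - \frac{2 C \sin{\left(t x \right)}}{3}
  4·u_xx = 4 A t^{2} e^{t x} - 4 B t^{2} \sin{\left(t x \right)} - 4 C t^{2} \cos{\left(t x \right)}
  3·u_ttt = 3 A x^{3} e^{t x} - 3 B x^{3} \cos{\left(t x \right)} + 3 C x^{3} \sin{\left(t x \right)}
So the left-hand side equals
  4 A t^{2} e^{t x} + \frac{2 A t x e^{t x}}{3} + 4 A x^{4} e^{t x} + 3 A x^{3} e^{t x} + \frac{2 A e^{t x}}{3} - 4 B t^{2} \sin{\left(t x \right)} - \frac{2 B t x \sin{\left(t x \right)}}{3} + 4 B x^{4} \sin{\left(t x \right)} - 3 B x^{3} \cos{\left(t x \right)} + \frac{2 B \cos{\left(t x \right)}}{3} - 4 C t^{2} \cos{\left(t x \right)} - \frac{2 C t x \cos{\left(t x \right)}}{3} + 4 C x^{4} \cos{\left(t x \right)} + 3 C x^{3} \sin{\left(t x \right)} - \frac{2 C \sin{\left(t x \right)}}{3}
This must equal f(x, t) identically; expanded, f = - 8 t^{2} e^{t x} + 8 t^{2} \sin{\left(t x \right)} - 4 t^{2} \cos{\left(t x \right)} - \frac{4 t x e^{t x}}{3} + \frac{4 t x \sin{\left(t x \right)}}{3} - \frac{2 t x \cos{\left(t x \right)}}{3} - 8 x^{4} e^{t x} - 8 x^{4} \sin{\left(t x \right)} + 4 x^{4} \cos{\left(t x \right)} - 6 x^{3} e^{t x} + 3 x^{3} \sin{\left(t x \right)} + 6 x^{3} \cos{\left(t x \right)} - \frac{4 e^{t x}}{3} - \frac{2 \sin{\left(t x \right)}}{3} - \frac{4 \cos{\left(t x \right)}}{3}.
Matching coefficients of the independent functions:
(each divided by its leading coefficient; functions giving the same equation are listed together)
  [t^{2} e^{t x}, x^{3} e^{t x}, x^{4} e^{t x}, …]:  A + 2 = 0
  [t^{2} \sin{\left(t x \right)}, x^{3} \cos{\left(t x \right)}, x^{4} \sin{\left(t x \right)}, …]:  B + 2 = 0
  [t^{2} \cos{\left(t x \right)}, x^{3} \sin{\left(t x \right)}, x^{4} \cos{\left(t x \right)}, …]:  C - 1 = 0
Solving: A = -2, B = -2, C = 1.
Check against the point condition:
  u(0, 0) = -1  ⟹  A + C = -1  ✓
Hence u(x, t) = - 2 e^{t x} - 2 \sin{\left(t x \right)} + \cos{\left(t x \right)}.

Answer: u(x, t) = - 2 e^{t x} - 2 \sin{\left(t x \right)} + \cos{\left(t x \right)}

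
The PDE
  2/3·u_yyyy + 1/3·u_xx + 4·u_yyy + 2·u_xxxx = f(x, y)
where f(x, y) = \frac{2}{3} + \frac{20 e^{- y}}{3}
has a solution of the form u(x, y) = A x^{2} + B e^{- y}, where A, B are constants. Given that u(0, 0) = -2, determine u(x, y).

Answer: u(x, y) = x^{2} - 2 e^{- y}

Derivation:
Substitute the ansatz u = A x^{2} + B e^{- y} into the left-hand side.
Derivatives of the ansatz:
  u_yyyy = B e^{- y}
  u_xx = 2 A
  u_yyy = - B e^{- y}
  u_xxxx = 0
Term by term:
  2/3·u_yyyy = \frac{2 B e^{- y}}{3}
  1/3·u_xx = \frac{2 A}{3}
  4·u_yyy = - 4 B e^{- y}
  2·u_xxxx = 0
So the left-hand side equals
  \frac{2 A}{3} - \frac{10 B e^{- y}}{3}
This must equal f(x, y) = \frac{2}{3} + \frac{20 e^{- y}}{3} identically.
Matching coefficients of the independent functions:
  [constant term]:  \frac{2 A}{3} = \frac{2}{3}
  [e^{- y}]:  - \frac{10 B}{3} = \frac{20}{3}
Solving: A = 1, B = -2.
Check against the point condition:
  u(0, 0) = -2  ⟹  B = -2  ✓
Hence u(x, y) = x^{2} - 2 e^{- y}.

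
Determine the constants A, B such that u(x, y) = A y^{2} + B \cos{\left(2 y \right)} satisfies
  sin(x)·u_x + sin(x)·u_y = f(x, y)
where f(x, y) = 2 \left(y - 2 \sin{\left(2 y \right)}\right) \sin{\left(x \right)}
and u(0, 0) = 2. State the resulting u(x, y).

Substitute the ansatz u = A y^{2} + B \cos{\left(2 y \right)} into the left-hand side.
Derivatives of the ansatz:
  u_x = 0
  u_y = 2 A y - 2 B \sin{\left(2 y \right)}
Term by term:
  sin(x)·u_x = 0
  sin(x)·u_y = 2 A y \sin{\left(x \right)} - 2 B \sin{\left(x \right)} \sin{\left(2 y \right)}
So the left-hand side equals
  2 A y \sin{\left(x \right)} - 2 B \sin{\left(x \right)} \sin{\left(2 y \right)}
This must equal f(x, y) identically; expanded, f = 2 y \sin{\left(x \right)} - 4 \sin{\left(x \right)} \sin{\left(2 y \right)}.
Matching coefficients of the independent functions:
  [y \sin{\left(x \right)}]:  2 A = 2
  [\sin{\left(x \right)} \sin{\left(2 y \right)}]:  - 2 B = -4
Solving: A = 1, B = 2.
Check against the point condition:
  u(0, 0) = 2  ⟹  B = 2  ✓
Hence u(x, y) = y^{2} + 2 \cos{\left(2 y \right)}.

Answer: u(x, y) = y^{2} + 2 \cos{\left(2 y \right)}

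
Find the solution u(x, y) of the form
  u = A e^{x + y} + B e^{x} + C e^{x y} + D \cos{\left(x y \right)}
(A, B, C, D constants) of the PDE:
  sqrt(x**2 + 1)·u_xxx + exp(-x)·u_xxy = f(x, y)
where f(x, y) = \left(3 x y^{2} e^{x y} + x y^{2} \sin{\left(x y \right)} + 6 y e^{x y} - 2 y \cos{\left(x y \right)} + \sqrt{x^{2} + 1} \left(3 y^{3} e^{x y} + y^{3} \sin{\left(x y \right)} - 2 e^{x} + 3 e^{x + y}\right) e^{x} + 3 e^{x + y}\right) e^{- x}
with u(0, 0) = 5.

Substitute the ansatz u = A e^{x + y} + B e^{x} + C e^{x y} + D \cos{\left(x y \right)} into the left-hand side.
Derivatives of the ansatz:
  u_xxx = A e^{x} e^{y} + B e^{x} + C y^{3} e^{x y} + D y^{3} \sin{\left(x y \right)}
  u_xxy = A e^{x} e^{y} + C x y^{2} e^{x y} + 2 C y e^{x y} + D x y^{2} \sin{\left(x y \right)} - 2 D y \cos{\left(x y \right)}
Term by term:
  sqrt(x**2 + 1)·u_xxx = A \sqrt{x^{2} + 1} e^{x} e^{y} + B \sqrt{x^{2} + 1} e^{x} + C y^{3} \sqrt{x^{2} + 1} e^{x y} + D y^{3} \sqrt{x^{2} + 1} \sin{\left(x y \right)}
  exp(-x)·u_xxy = A e^{y} + C x y^{2} e^{- x} e^{x y} + 2 C y e^{- x} e^{x y} + D x y^{2} e^{- x} \sin{\left(x y \right)} - 2 D y e^{- x} \cos{\left(x y \right)}
So the left-hand side equals
  A \sqrt{x^{2} + 1} e^{x} e^{y} + A e^{y} + B \sqrt{x^{2} + 1} e^{x} + C x y^{2} e^{- x} e^{x y} + C y^{3} \sqrt{x^{2} + 1} e^{x y} + 2 C y e^{- x} e^{x y} + D x y^{2} e^{- x} \sin{\left(x y \right)} + D y^{3} \sqrt{x^{2} + 1} \sin{\left(x y \right)} - 2 D y e^{- x} \cos{\left(x y \right)}
This must equal f(x, y) identically; expanded, f = 3 x y^{2} e^{- x} e^{x y} + x y^{2} e^{- x} \sin{\left(x y \right)} + 3 y^{3} \sqrt{x^{2} + 1} e^{x y} + y^{3} \sqrt{x^{2} + 1} \sin{\left(x y \right)} + 6 y e^{- x} e^{x y} - 2 y e^{- x} \cos{\left(x y \right)} + 3 \sqrt{x^{2} + 1} e^{x} e^{y} - 2 \sqrt{x^{2} + 1} e^{x} + 3 e^{y}.
Matching coefficients of the independent functions:
  [\sqrt{x^{2} + 1} e^{x}]:  B = -2
  [y e^{- x} e^{x y}]:  2 C = 6
  [y e^{- x} \cos{\left(x y \right)}]:  - 2 D = -2
  [y^{3} \sqrt{x^{2} + 1} e^{x y}, x y^{2} e^{- x} e^{x y}]:  C = 3
  [y^{3} \sqrt{x^{2} + 1} \sin{\left(x y \right)}, x y^{2} e^{- x} \sin{\left(x y \right)}]:  D = 1
  [\sqrt{x^{2} + 1} e^{x} e^{y}, e^{y}]:  A = 3
Solving: A = 3, B = -2, C = 3, D = 1.
Check against the point condition:
  u(0, 0) = 5  ⟹  A + B + C + D = 5  ✓
Hence u(x, y) = - 2 e^{x} + 3 e^{x y} + 3 e^{x + y} + \cos{\left(x y \right)}.

Answer: u(x, y) = - 2 e^{x} + 3 e^{x y} + 3 e^{x + y} + \cos{\left(x y \right)}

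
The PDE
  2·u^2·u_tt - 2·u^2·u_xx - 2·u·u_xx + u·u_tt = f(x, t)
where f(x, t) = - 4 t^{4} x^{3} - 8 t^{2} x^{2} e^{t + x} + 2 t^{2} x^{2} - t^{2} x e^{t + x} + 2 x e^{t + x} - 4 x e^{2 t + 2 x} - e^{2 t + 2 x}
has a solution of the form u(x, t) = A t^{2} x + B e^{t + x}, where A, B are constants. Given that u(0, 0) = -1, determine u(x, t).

Answer: u(x, t) = - t^{2} x - e^{t + x}

Derivation:
Substitute the ansatz u = A t^{2} x + B e^{t + x} into the left-hand side.
Derivatives of the ansatz:
  u_tt = 2 A x + B e^{t} e^{x}
  u_xx = B e^{t} e^{x}
Term by term:
  2·u^2·u_tt = 4 A^{3} t^{4} x^{3} + 2 A^{2} B t^{4} x^{2} e^{t} e^{x} + 8 A^{2} B t^{2} x^{2} e^{t} e^{x} + 4 A B^{2} t^{2} x e^{2 t} e^{2 x} + 4 A B^{2} x e^{2 t} e^{2 x} + 2 B^{3} e^{3 t} e^{3 x}
  -2·u^2·u_xx = - 2 A^{2} B t^{4} x^{2} e^{t} e^{x} - 4 A B^{2} t^{2} x e^{2 t} e^{2 x} - 2 B^{3} e^{3 t} e^{3 x}
  -2·u·u_xx = - 2 A B t^{2} x e^{t} e^{x} - 2 B^{2} e^{2 t} e^{2 x}
  u·u_tt = 2 A^{2} t^{2} x^{2} + A B t^{2} x e^{t} e^{x} + 2 A B x e^{t} e^{x} + B^{2} e^{2 t} e^{2 x}
So the left-hand side equals
  4 A^{3} t^{4} x^{3} + 8 A^{2} B t^{2} x^{2} e^{t} e^{x} + 2 A^{2} t^{2} x^{2} + 4 A B^{2} x e^{2 t} e^{2 x} - A B t^{2} x e^{t} e^{x} + 2 A B x e^{t} e^{x} - B^{2} e^{2 t} e^{2 x}
This must equal f(x, t) identically; expanded, f = - 4 t^{4} x^{3} - 8 t^{2} x^{2} e^{t} e^{x} + 2 t^{2} x^{2} - t^{2} x e^{t} e^{x} - 4 x e^{2 t} e^{2 x} + 2 x e^{t} e^{x} - e^{2 t} e^{2 x}.
Matching coefficients of the independent functions:
  [t^{2} x^{2}]:  2 A^{2} = 2
  [t^{4} x^{3}]:  4 A^{3} = -4
  [e^{2 t} e^{2 x}]:  - B^{2} = -1
  [x e^{t} e^{x}]:  2 A B = 2
  [x e^{2 t} e^{2 x}]:  4 A B^{2} = -4
  [t^{2} x e^{t} e^{x}]:  - A B = -1
  [t^{2} x^{2} e^{t} e^{x}]:  8 A^{2} B = -8
Solving: A = -1, B = -1.
Check against the point condition:
  u(0, 0) = -1  ⟹  B = -1  ✓
Hence u(x, t) = - t^{2} x - e^{t + x}.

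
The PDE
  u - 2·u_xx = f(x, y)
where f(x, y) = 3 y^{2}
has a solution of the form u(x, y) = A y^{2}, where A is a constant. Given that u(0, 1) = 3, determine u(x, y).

Substitute the ansatz u = A y^{2} into the left-hand side.
Derivatives of the ansatz:
  u_xx = 0
Term by term:
  u = A y^{2}
  -2·u_xx = 0
So the left-hand side equals
  A y^{2}
This must equal f(x, y) = 3 y^{2} identically.
Matching coefficients of the independent functions:
  [y^{2}]:  A = 3
Solving: A = 3.
Check against the point condition:
  u(0, 1) = 3  ⟹  A = 3  ✓
Hence u(x, y) = 3 y^{2}.

Answer: u(x, y) = 3 y^{2}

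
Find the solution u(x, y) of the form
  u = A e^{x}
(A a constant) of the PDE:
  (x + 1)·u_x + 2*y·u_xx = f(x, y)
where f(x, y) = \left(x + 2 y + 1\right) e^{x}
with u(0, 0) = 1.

Substitute the ansatz u = A e^{x} into the left-hand side.
Derivatives of the ansatz:
  u_x = A e^{x}
  u_xx = A e^{x}
Term by term:
  (x + 1)·u_x = A x e^{x} + A e^{x}
  2*y·u_xx = 2 A y e^{x}
So the left-hand side equals
  A x e^{x} + 2 A y e^{x} + A e^{x}
This must equal f(x, y) identically; expanded, f = x e^{x} + 2 y e^{x} + e^{x}.
Matching coefficients of the independent functions:
  [x e^{x}, e^{x}]:  A = 1
  [y e^{x}]:  2 A = 2
Solving: A = 1.
Check against the point condition:
  u(0, 0) = 1  ⟹  A = 1  ✓
Hence u(x, y) = e^{x}.

Answer: u(x, y) = e^{x}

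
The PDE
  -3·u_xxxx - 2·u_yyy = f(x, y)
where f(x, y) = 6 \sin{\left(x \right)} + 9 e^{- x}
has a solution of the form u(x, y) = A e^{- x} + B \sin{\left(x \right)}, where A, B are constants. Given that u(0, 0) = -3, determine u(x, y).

Answer: u(x, y) = - 2 \sin{\left(x \right)} - 3 e^{- x}

Derivation:
Substitute the ansatz u = A e^{- x} + B \sin{\left(x \right)} into the left-hand side.
Derivatives of the ansatz:
  u_xxxx = A e^{- x} + B \sin{\left(x \right)}
  u_yyy = 0
Term by term:
  -3·u_xxxx = - 3 A e^{- x} - 3 B \sin{\left(x \right)}
  -2·u_yyy = 0
So the left-hand side equals
  - 3 A e^{- x} - 3 B \sin{\left(x \right)}
This must equal f(x, y) = 6 \sin{\left(x \right)} + 9 e^{- x} identically.
Matching coefficients of the independent functions:
  [e^{- x}]:  - 3 A = 9
  [\sin{\left(x \right)}]:  - 3 B = 6
Solving: A = -3, B = -2.
Check against the point condition:
  u(0, 0) = -3  ⟹  A = -3  ✓
Hence u(x, y) = - 2 \sin{\left(x \right)} - 3 e^{- x}.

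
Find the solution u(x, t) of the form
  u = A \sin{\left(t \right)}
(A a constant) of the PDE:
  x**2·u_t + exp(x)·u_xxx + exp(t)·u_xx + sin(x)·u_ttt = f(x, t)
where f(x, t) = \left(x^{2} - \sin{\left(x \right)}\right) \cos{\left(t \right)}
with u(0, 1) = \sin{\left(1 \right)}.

Substitute the ansatz u = A \sin{\left(t \right)} into the left-hand side.
Derivatives of the ansatz:
  u_t = A \cos{\left(t \right)}
  u_xxx = 0
  u_xx = 0
  u_ttt = - A \cos{\left(t \right)}
Term by term:
  x**2·u_t = A x^{2} \cos{\left(t \right)}
  exp(x)·u_xxx = 0
  exp(t)·u_xx = 0
  sin(x)·u_ttt = - A \sin{\left(x \right)} \cos{\left(t \right)}
So the left-hand side equals
  A x^{2} \cos{\left(t \right)} - A \sin{\left(x \right)} \cos{\left(t \right)}
This must equal f(x, t) identically; expanded, f = x^{2} \cos{\left(t \right)} - \sin{\left(x \right)} \cos{\left(t \right)}.
Matching coefficients of the independent functions:
  [x^{2} \cos{\left(t \right)}]:  A = 1
  [\sin{\left(x \right)} \cos{\left(t \right)}]:  - A = -1
Solving: A = 1.
Check against the point condition:
  u(0, 1) = \sin{\left(1 \right)}  ⟹  A \sin{\left(1 \right)} = \sin{\left(1 \right)}  ✓
Hence u(x, t) = \sin{\left(t \right)}.

Answer: u(x, t) = \sin{\left(t \right)}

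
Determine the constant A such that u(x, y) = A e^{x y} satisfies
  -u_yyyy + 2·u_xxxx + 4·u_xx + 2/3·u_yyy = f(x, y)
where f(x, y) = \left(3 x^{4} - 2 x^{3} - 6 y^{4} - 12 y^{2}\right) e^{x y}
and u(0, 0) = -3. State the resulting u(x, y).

Substitute the ansatz u = A e^{x y} into the left-hand side.
Derivatives of the ansatz:
  u_yyyy = A x^{4} e^{x y}
  u_xxxx = A y^{4} e^{x y}
  u_xx = A y^{2} e^{x y}
  u_yyy = A x^{3} e^{x y}
Term by term:
  -u_yyyy = - A x^{4} e^{x y}
  2·u_xxxx = 2 A y^{4} e^{x y}
  4·u_xx = 4 A y^{2} e^{x y}
  2/3·u_yyy = \frac{2 A x^{3} e^{x y}}{3}
So the left-hand side equals
  - A x^{4} e^{x y} + \frac{2 A x^{3} e^{x y}}{3} + 2 A y^{4} e^{x y} + 4 A y^{2} e^{x y}
This must equal f(x, y) identically; expanded, f = 3 x^{4} e^{x y} - 2 x^{3} e^{x y} - 6 y^{4} e^{x y} - 12 y^{2} e^{x y}.
Matching coefficients of the independent functions:
  [x^{3} e^{x y}]:  \frac{2 A}{3} = -2
  [x^{4} e^{x y}]:  - A = 3
  [y^{2} e^{x y}]:  4 A = -12
  [y^{4} e^{x y}]:  2 A = -6
Solving: A = -3.
Check against the point condition:
  u(0, 0) = -3  ⟹  A = -3  ✓
Hence u(x, y) = - 3 e^{x y}.

Answer: u(x, y) = - 3 e^{x y}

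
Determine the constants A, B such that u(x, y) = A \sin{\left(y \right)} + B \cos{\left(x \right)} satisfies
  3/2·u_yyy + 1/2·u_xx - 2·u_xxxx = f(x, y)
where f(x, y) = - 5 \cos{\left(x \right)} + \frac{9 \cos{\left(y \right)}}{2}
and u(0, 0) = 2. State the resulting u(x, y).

Substitute the ansatz u = A \sin{\left(y \right)} + B \cos{\left(x \right)} into the left-hand side.
Derivatives of the ansatz:
  u_yyy = - A \cos{\left(y \right)}
  u_xx = - B \cos{\left(x \right)}
  u_xxxx = B \cos{\left(x \right)}
Term by term:
  3/2·u_yyy = - \frac{3 A \cos{\left(y \right)}}{2}
  1/2·u_xx = - \frac{B \cos{\left(x \right)}}{2}
  -2·u_xxxx = - 2 B \cos{\left(x \right)}
So the left-hand side equals
  - \frac{3 A \cos{\left(y \right)}}{2} - \frac{5 B \cos{\left(x \right)}}{2}
This must equal f(x, y) = - 5 \cos{\left(x \right)} + \frac{9 \cos{\left(y \right)}}{2} identically.
Matching coefficients of the independent functions:
  [\cos{\left(x \right)}]:  - \frac{5 B}{2} = -5
  [\cos{\left(y \right)}]:  - \frac{3 A}{2} = \frac{9}{2}
Solving: A = -3, B = 2.
Check against the point condition:
  u(0, 0) = 2  ⟹  B = 2  ✓
Hence u(x, y) = - 3 \sin{\left(y \right)} + 2 \cos{\left(x \right)}.

Answer: u(x, y) = - 3 \sin{\left(y \right)} + 2 \cos{\left(x \right)}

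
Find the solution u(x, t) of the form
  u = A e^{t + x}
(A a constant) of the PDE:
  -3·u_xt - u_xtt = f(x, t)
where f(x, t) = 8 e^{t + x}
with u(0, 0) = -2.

Substitute the ansatz u = A e^{t + x} into the left-hand side.
Derivatives of the ansatz:
  u_xt = A e^{t} e^{x}
  u_xtt = A e^{t} e^{x}
Term by term:
  -3·u_xt = - 3 A e^{t} e^{x}
  -u_xtt = - A e^{t} e^{x}
So the left-hand side equals
  - 4 A e^{t} e^{x}
This must equal f(x, t) identically; expanded, f = 8 e^{t} e^{x}.
Matching coefficients of the independent functions:
  [e^{t} e^{x}]:  - 4 A = 8
Solving: A = -2.
Check against the point condition:
  u(0, 0) = -2  ⟹  A = -2  ✓
Hence u(x, t) = - 2 e^{t + x}.

Answer: u(x, t) = - 2 e^{t + x}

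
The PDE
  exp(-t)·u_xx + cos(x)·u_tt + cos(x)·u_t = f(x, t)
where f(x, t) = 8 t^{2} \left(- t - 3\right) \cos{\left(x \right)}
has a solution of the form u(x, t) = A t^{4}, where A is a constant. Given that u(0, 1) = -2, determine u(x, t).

Answer: u(x, t) = - 2 t^{4}

Derivation:
Substitute the ansatz u = A t^{4} into the left-hand side.
Derivatives of the ansatz:
  u_xx = 0
  u_tt = 12 A t^{2}
  u_t = 4 A t^{3}
Term by term:
  exp(-t)·u_xx = 0
  cos(x)·u_tt = 12 A t^{2} \cos{\left(x \right)}
  cos(x)·u_t = 4 A t^{3} \cos{\left(x \right)}
So the left-hand side equals
  4 A t^{3} \cos{\left(x \right)} + 12 A t^{2} \cos{\left(x \right)}
This must equal f(x, t) identically; expanded, f = - 8 t^{3} \cos{\left(x \right)} - 24 t^{2} \cos{\left(x \right)}.
Matching coefficients of the independent functions:
  [t^{2} \cos{\left(x \right)}]:  12 A = -24
  [t^{3} \cos{\left(x \right)}]:  4 A = -8
Solving: A = -2.
Check against the point condition:
  u(0, 1) = -2  ⟹  A = -2  ✓
Hence u(x, t) = - 2 t^{4}.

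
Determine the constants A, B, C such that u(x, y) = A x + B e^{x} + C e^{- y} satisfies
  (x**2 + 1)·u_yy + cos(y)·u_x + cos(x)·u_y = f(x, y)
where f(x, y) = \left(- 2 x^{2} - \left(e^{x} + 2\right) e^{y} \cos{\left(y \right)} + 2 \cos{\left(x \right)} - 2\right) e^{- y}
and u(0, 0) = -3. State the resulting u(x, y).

Answer: u(x, y) = - 2 x - e^{x} - 2 e^{- y}

Derivation:
Substitute the ansatz u = A x + B e^{x} + C e^{- y} into the left-hand side.
Derivatives of the ansatz:
  u_yy = C e^{- y}
  u_x = A + B e^{x}
  u_y = - C e^{- y}
Term by term:
  (x**2 + 1)·u_yy = C x^{2} e^{- y} + C e^{- y}
  cos(y)·u_x = A \cos{\left(y \right)} + B e^{x} \cos{\left(y \right)}
  cos(x)·u_y = - C e^{- y} \cos{\left(x \right)}
So the left-hand side equals
  A \cos{\left(y \right)} + B e^{x} \cos{\left(y \right)} + C x^{2} e^{- y} - C e^{- y} \cos{\left(x \right)} + C e^{- y}
This must equal f(x, y) identically; expanded, f = - 2 x^{2} e^{- y} - e^{x} \cos{\left(y \right)} - 2 \cos{\left(y \right)} + 2 e^{- y} \cos{\left(x \right)} - 2 e^{- y}.
Matching coefficients of the independent functions:
  [x^{2} e^{- y}, e^{- y}]:  C = -2
  [e^{x} \cos{\left(y \right)}]:  B = -1
  [e^{- y} \cos{\left(x \right)}]:  - C = 2
  [\cos{\left(y \right)}]:  A = -2
Solving: A = -2, B = -1, C = -2.
Check against the point condition:
  u(0, 0) = -3  ⟹  B + C = -3  ✓
Hence u(x, y) = - 2 x - e^{x} - 2 e^{- y}.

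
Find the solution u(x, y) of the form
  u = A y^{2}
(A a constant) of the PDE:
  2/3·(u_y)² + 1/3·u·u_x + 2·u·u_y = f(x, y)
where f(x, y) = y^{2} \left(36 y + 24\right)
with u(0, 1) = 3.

Substitute the ansatz u = A y^{2} into the left-hand side.
Derivatives of the ansatz:
  u_y = 2 A y
  u_x = 0
Term by term:
  2/3·(u_y)² = \frac{8 A^{2} y^{2}}{3}
  1/3·u·u_x = 0
  2·u·u_y = 4 A^{2} y^{3}
So the left-hand side equals
  4 A^{2} y^{3} + \frac{8 A^{2} y^{2}}{3}
This must equal f(x, y) identically; expanded, f = 36 y^{3} + 24 y^{2}.
Matching coefficients of the independent functions:
  [y^{2}]:  \frac{8 A^{2}}{3} = 24
  [y^{3}]:  4 A^{2} = 36
These equations allow (A) = (-3) or (3).
Impose the point condition(s):
  u(0, 1) = 3  ⟹  A = 3
Only A = 3 satisfies everything.
Hence u(x, y) = 3 y^{2}.

Answer: u(x, y) = 3 y^{2}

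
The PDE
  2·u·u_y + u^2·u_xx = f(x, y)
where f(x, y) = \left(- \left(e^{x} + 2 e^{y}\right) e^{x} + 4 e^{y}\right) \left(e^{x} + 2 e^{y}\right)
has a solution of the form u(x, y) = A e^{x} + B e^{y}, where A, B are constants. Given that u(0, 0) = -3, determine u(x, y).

Substitute the ansatz u = A e^{x} + B e^{y} into the left-hand side.
Derivatives of the ansatz:
  u_y = B e^{y}
  u_xx = A e^{x}
Term by term:
  2·u·u_y = 2 A B e^{x} e^{y} + 2 B^{2} e^{2 y}
  u^2·u_xx = A^{3} e^{3 x} + 2 A^{2} B e^{2 x} e^{y} + A B^{2} e^{x} e^{2 y}
So the left-hand side equals
  A^{3} e^{3 x} + 2 A^{2} B e^{2 x} e^{y} + A B^{2} e^{x} e^{2 y} + 2 A B e^{x} e^{y} + 2 B^{2} e^{2 y}
This must equal f(x, y) identically; expanded, f = - e^{3 x} - 4 e^{2 x} e^{y} - 4 e^{x} e^{2 y} + 4 e^{x} e^{y} + 8 e^{2 y}.
Matching coefficients of the independent functions:
  [e^{x} e^{y}]:  2 A B = 4
  [e^{x} e^{2 y}]:  A B^{2} = -4
  [e^{2 x} e^{y}]:  2 A^{2} B = -4
  [e^{3 x}]:  A^{3} = -1
  [e^{2 y}]:  2 B^{2} = 8
Solving: A = -1, B = -2.
Check against the point condition:
  u(0, 0) = -3  ⟹  A + B = -3  ✓
Hence u(x, y) = - e^{x} - 2 e^{y}.

Answer: u(x, y) = - e^{x} - 2 e^{y}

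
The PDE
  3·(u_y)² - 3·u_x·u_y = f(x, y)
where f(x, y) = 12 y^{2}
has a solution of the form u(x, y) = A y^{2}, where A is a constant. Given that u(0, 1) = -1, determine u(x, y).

Substitute the ansatz u = A y^{2} into the left-hand side.
Derivatives of the ansatz:
  u_y = 2 A y
  u_x = 0
Term by term:
  3·(u_y)² = 12 A^{2} y^{2}
  -3·u_x·u_y = 0
So the left-hand side equals
  12 A^{2} y^{2}
This must equal f(x, y) = 12 y^{2} identically.
Matching coefficients of the independent functions:
  [y^{2}]:  12 A^{2} = 12
These equations allow (A) = (-1) or (1).
Impose the point condition(s):
  u(0, 1) = -1  ⟹  A = -1
Only A = -1 satisfies everything.
Hence u(x, y) = - y^{2}.

Answer: u(x, y) = - y^{2}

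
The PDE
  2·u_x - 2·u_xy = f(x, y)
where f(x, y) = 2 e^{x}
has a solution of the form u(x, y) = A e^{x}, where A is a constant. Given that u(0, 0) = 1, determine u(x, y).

Substitute the ansatz u = A e^{x} into the left-hand side.
Derivatives of the ansatz:
  u_x = A e^{x}
  u_xy = 0
Term by term:
  2·u_x = 2 A e^{x}
  -2·u_xy = 0
So the left-hand side equals
  2 A e^{x}
This must equal f(x, y) = 2 e^{x} identically.
Matching coefficients of the independent functions:
  [e^{x}]:  2 A = 2
Solving: A = 1.
Check against the point condition:
  u(0, 0) = 1  ⟹  A = 1  ✓
Hence u(x, y) = e^{x}.

Answer: u(x, y) = e^{x}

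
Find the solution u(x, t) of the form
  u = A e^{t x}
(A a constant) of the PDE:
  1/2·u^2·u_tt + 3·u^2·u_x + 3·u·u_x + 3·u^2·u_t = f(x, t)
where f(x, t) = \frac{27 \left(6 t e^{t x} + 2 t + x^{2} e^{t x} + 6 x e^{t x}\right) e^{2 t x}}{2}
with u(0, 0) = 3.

Substitute the ansatz u = A e^{t x} into the left-hand side.
Derivatives of the ansatz:
  u_tt = A x^{2} e^{t x}
  u_x = A t e^{t x}
  u_t = A x e^{t x}
Term by term:
  1/2·u^2·u_tt = \frac{A^{3} x^{2} e^{3 t x}}{2}
  3·u^2·u_x = 3 A^{3} t e^{3 t x}
  3·u·u_x = 3 A^{2} t e^{2 t x}
  3·u^2·u_t = 3 A^{3} x e^{3 t x}
So the left-hand side equals
  3 A^{3} t e^{3 t x} + \frac{A^{3} x^{2} e^{3 t x}}{2} + 3 A^{3} x e^{3 t x} + 3 A^{2} t e^{2 t x}
This must equal f(x, t) identically; expanded, f = 81 t e^{3 t x} + 27 t e^{2 t x} + \frac{27 x^{2} e^{3 t x}}{2} + 81 x e^{3 t x}.
Matching coefficients of the independent functions:
  [t e^{2 t x}]:  3 A^{2} = 27
  [t e^{3 t x}, x e^{3 t x}]:  3 A^{3} = 81
  [x^{2} e^{3 t x}]:  \frac{A^{3}}{2} = \frac{27}{2}
Solving: A = 3.
Check against the point condition:
  u(0, 0) = 3  ⟹  A = 3  ✓
Hence u(x, t) = 3 e^{t x}.

Answer: u(x, t) = 3 e^{t x}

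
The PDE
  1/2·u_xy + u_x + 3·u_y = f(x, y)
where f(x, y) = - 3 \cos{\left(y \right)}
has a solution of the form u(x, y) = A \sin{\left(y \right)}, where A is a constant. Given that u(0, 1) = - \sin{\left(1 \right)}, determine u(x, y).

Substitute the ansatz u = A \sin{\left(y \right)} into the left-hand side.
Derivatives of the ansatz:
  u_xy = 0
  u_x = 0
  u_y = A \cos{\left(y \right)}
Term by term:
  1/2·u_xy = 0
  u_x = 0
  3·u_y = 3 A \cos{\left(y \right)}
So the left-hand side equals
  3 A \cos{\left(y \right)}
This must equal f(x, y) = - 3 \cos{\left(y \right)} identically.
Matching coefficients of the independent functions:
  [\cos{\left(y \right)}]:  3 A = -3
Solving: A = -1.
Check against the point condition:
  u(0, 1) = - \sin{\left(1 \right)}  ⟹  A \sin{\left(1 \right)} = - \sin{\left(1 \right)}  ✓
Hence u(x, y) = - \sin{\left(y \right)}.

Answer: u(x, y) = - \sin{\left(y \right)}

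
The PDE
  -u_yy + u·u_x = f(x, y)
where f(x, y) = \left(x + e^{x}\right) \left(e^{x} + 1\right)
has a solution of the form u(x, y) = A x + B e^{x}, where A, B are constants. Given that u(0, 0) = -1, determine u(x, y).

Substitute the ansatz u = A x + B e^{x} into the left-hand side.
Derivatives of the ansatz:
  u_yy = 0
  u_x = A + B e^{x}
Term by term:
  -u_yy = 0
  u·u_x = A^{2} x + A B x e^{x} + A B e^{x} + B^{2} e^{2 x}
So the left-hand side equals
  A^{2} x + A B x e^{x} + A B e^{x} + B^{2} e^{2 x}
This must equal f(x, y) identically; expanded, f = x e^{x} + x + e^{2 x} + e^{x}.
Matching coefficients of the independent functions:
  [x]:  A^{2} = 1
  [x e^{x}, e^{x}]:  A B = 1
  [e^{2 x}]:  B^{2} = 1
These equations allow (A, B) = (-1, -1) or (1, 1).
Impose the point condition(s):
  u(0, 0) = -1  ⟹  B = -1
Only A = -1, B = -1 satisfies everything.
Hence u(x, y) = - x - e^{x}.

Answer: u(x, y) = - x - e^{x}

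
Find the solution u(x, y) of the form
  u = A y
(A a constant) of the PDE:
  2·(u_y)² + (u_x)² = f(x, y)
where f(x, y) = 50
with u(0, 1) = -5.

Substitute the ansatz u = A y into the left-hand side.
Derivatives of the ansatz:
  u_y = A
  u_x = 0
Term by term:
  2·(u_y)² = 2 A^{2}
  (u_x)² = 0
So the left-hand side equals
  2 A^{2}
This must equal f(x, y) = 50 identically.
Matching coefficients of the independent functions:
  [constant term]:  2 A^{2} = 50
These equations allow (A) = (-5) or (5).
Impose the point condition(s):
  u(0, 1) = -5  ⟹  A = -5
Only A = -5 satisfies everything.
Hence u(x, y) = - 5 y.

Answer: u(x, y) = - 5 y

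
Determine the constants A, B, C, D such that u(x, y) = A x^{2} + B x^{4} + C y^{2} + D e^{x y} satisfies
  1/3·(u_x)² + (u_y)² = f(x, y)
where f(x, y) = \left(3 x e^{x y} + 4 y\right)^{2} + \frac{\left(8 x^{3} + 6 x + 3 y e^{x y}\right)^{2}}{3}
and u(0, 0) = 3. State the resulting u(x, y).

Substitute the ansatz u = A x^{2} + B x^{4} + C y^{2} + D e^{x y} into the left-hand side.
Derivatives of the ansatz:
  u_x = 2 A x + 4 B x^{3} + D y e^{x y}
  u_y = 2 C y + D x e^{x y}
Term by term:
  1/3·(u_x)² = \frac{4 A^{2} x^{2}}{3} + \frac{16 A B x^{4}}{3} + \frac{4 A D x y e^{x y}}{3} + \frac{16 B^{2} x^{6}}{3} + \frac{8 B D x^{3} y e^{x y}}{3} + \frac{D^{2} y^{2} e^{2 x y}}{3}
  (u_y)² = 4 C^{2} y^{2} + 4 C D x y e^{x y} + D^{2} x^{2} e^{2 x y}
So the left-hand side equals
  \frac{4 A^{2} x^{2}}{3} + \frac{16 A B x^{4}}{3} + \frac{4 A D x y e^{x y}}{3} + \frac{16 B^{2} x^{6}}{3} + \frac{8 B D x^{3} y e^{x y}}{3} + 4 C^{2} y^{2} + 4 C D x y e^{x y} + D^{2} x^{2} e^{2 x y} + \frac{D^{2} y^{2} e^{2 x y}}{3}
This must equal f(x, y) identically; expanded, f = \frac{64 x^{6}}{3} + 32 x^{4} + 16 x^{3} y e^{x y} + 9 x^{2} e^{2 x y} + 12 x^{2} + 36 x y e^{x y} + 3 y^{2} e^{2 x y} + 16 y^{2}.
Matching coefficients of the independent functions:
  [x^{2}]:  \frac{4 A^{2}}{3} = 12
  [x^{4}]:  \frac{16 A B}{3} = 32
  [x^{6}]:  \frac{16 B^{2}}{3} = \frac{64}{3}
  [y^{2}]:  4 C^{2} = 16
  [x^{2} e^{2 x y}]:  D^{2} = 9
  [y^{2} e^{2 x y}]:  \frac{D^{2}}{3} = 3
  [x y e^{x y}]:  \frac{4 A D}{3} + 4 C D = 36
  [x^{3} y e^{x y}]:  \frac{8 B D}{3} = 16
These equations allow (A, B, C, D) = (-3, -2, -2, -3) or (3, 2, 2, 3).
Impose the point condition(s):
  u(0, 0) = 3  ⟹  D = 3
Only A = 3, B = 2, C = 2, D = 3 satisfies everything.
Hence u(x, y) = 2 x^{4} + 3 x^{2} + 2 y^{2} + 3 e^{x y}.

Answer: u(x, y) = 2 x^{4} + 3 x^{2} + 2 y^{2} + 3 e^{x y}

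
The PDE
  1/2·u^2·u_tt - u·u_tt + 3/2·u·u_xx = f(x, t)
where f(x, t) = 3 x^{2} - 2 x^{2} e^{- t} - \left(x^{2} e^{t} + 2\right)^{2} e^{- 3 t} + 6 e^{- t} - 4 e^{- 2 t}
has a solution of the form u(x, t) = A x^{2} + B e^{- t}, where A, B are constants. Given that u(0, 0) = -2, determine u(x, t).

Substitute the ansatz u = A x^{2} + B e^{- t} into the left-hand side.
Derivatives of the ansatz:
  u_tt = B e^{- t}
  u_xx = 2 A
Term by term:
  1/2·u^2·u_tt = \frac{A^{2} B x^{4} e^{- t}}{2} + A B^{2} x^{2} e^{- 2 t} + \frac{B^{3} e^{- 3 t}}{2}
  -u·u_tt = - A B x^{2} e^{- t} - B^{2} e^{- 2 t}
  3/2·u·u_xx = 3 A^{2} x^{2} + 3 A B e^{- t}
So the left-hand side equals
  \frac{A^{2} B x^{4} e^{- t}}{2} + 3 A^{2} x^{2} + A B^{2} x^{2} e^{- 2 t} - A B x^{2} e^{- t} + 3 A B e^{- t} + \frac{B^{3} e^{- 3 t}}{2} - B^{2} e^{- 2 t}
This must equal f(x, t) identically; expanded, f = - x^{4} e^{- t} + 3 x^{2} - 2 x^{2} e^{- t} - 4 x^{2} e^{- 2 t} + 6 e^{- t} - 4 e^{- 2 t} - 4 e^{- 3 t}.
Matching coefficients of the independent functions:
  [x^{2}]:  3 A^{2} = 3
  [x^{2} e^{- 2 t}]:  A B^{2} = -4
  [x^{2} e^{- t}]:  - A B = -2
  [x^{4} e^{- t}]:  \frac{A^{2} B}{2} = -1
  [e^{- 3 t}]:  \frac{B^{3}}{2} = -4
  [e^{- 2 t}]:  - B^{2} = -4
  [e^{- t}]:  3 A B = 6
Solving: A = -1, B = -2.
Check against the point condition:
  u(0, 0) = -2  ⟹  B = -2  ✓
Hence u(x, t) = - x^{2} - 2 e^{- t}.

Answer: u(x, t) = - x^{2} - 2 e^{- t}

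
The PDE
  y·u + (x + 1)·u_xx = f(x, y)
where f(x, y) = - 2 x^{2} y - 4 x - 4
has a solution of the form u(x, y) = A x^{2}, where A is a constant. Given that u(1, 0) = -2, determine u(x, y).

Substitute the ansatz u = A x^{2} into the left-hand side.
Derivatives of the ansatz:
  u_xx = 2 A
Term by term:
  y·u = A x^{2} y
  (x + 1)·u_xx = 2 A x + 2 A
So the left-hand side equals
  A x^{2} y + 2 A x + 2 A
This must equal f(x, y) = - 2 x^{2} y - 4 x - 4 identically.
Matching coefficients of the independent functions:
  [constant term, x]:  2 A = -4
  [x^{2} y]:  A = -2
Solving: A = -2.
Check against the point condition:
  u(1, 0) = -2  ⟹  A = -2  ✓
Hence u(x, y) = - 2 x^{2}.

Answer: u(x, y) = - 2 x^{2}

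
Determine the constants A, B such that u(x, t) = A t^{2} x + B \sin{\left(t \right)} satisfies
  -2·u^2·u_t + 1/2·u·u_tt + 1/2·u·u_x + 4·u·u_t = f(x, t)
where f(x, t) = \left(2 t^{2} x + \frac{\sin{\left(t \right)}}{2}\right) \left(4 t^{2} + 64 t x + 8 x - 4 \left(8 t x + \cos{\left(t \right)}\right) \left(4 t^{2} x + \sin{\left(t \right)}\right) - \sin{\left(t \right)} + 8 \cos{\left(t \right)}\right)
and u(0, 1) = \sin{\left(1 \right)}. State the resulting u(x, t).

Answer: u(x, t) = 4 t^{2} x + \sin{\left(t \right)}

Derivation:
Substitute the ansatz u = A t^{2} x + B \sin{\left(t \right)} into the left-hand side.
Derivatives of the ansatz:
  u_t = 2 A t x + B \cos{\left(t \right)}
  u_tt = 2 A x - B \sin{\left(t \right)}
  u_x = A t^{2}
Term by term:
  -2·u^2·u_t = - 4 A^{3} t^{5} x^{3} - 2 A^{2} B t^{4} x^{2} \cos{\left(t \right)} - 8 A^{2} B t^{3} x^{2} \sin{\left(t \right)} - 4 A B^{2} t^{2} x \sin{\left(t \right)} \cos{\left(t \right)} - 4 A B^{2} t x \sin^{2}{\left(t \right)} - 2 B^{3} \sin^{2}{\left(t \right)} \cos{\left(t \right)}
  1/2·u·u_tt = A^{2} t^{2} x^{2} - \frac{A B t^{2} x \sin{\left(t \right)}}{2} + A B x \sin{\left(t \right)} - \frac{B^{2} \sin^{2}{\left(t \right)}}{2}
  1/2·u·u_x = \frac{A^{2} t^{4} x}{2} + \frac{A B t^{2} \sin{\left(t \right)}}{2}
  4·u·u_t = 8 A^{2} t^{3} x^{2} + 4 A B t^{2} x \cos{\left(t \right)} + 8 A B t x \sin{\left(t \right)} + 4 B^{2} \sin{\left(t \right)} \cos{\left(t \right)}
So the left-hand side equals
  - 4 A^{3} t^{5} x^{3} - 2 A^{2} B t^{4} x^{2} \cos{\left(t \right)} - 8 A^{2} B t^{3} x^{2} \sin{\left(t \right)} + \frac{A^{2} t^{4} x}{2} + 8 A^{2} t^{3} x^{2} + A^{2} t^{2} x^{2} - 4 A B^{2} t^{2} x \sin{\left(t \right)} \cos{\left(t \right)} - 4 A B^{2} t x \sin^{2}{\left(t \right)} - \frac{A B t^{2} x \sin{\left(t \right)}}{2} + 4 A B t^{2} x \cos{\left(t \right)} + \frac{A B t^{2} \sin{\left(t \right)}}{2} + 8 A B t x \sin{\left(t \right)} + A B x \sin{\left(t \right)} - 2 B^{3} \sin^{2}{\left(t \right)} \cos{\left(t \right)} - \frac{B^{2} \sin^{2}{\left(t \right)}}{2} + 4 B^{2} \sin{\left(t \right)} \cos{\left(t \right)}
This must equal f(x, t) identically; expanded, f = - 256 t^{5} x^{3} - 32 t^{4} x^{2} \cos{\left(t \right)} + 8 t^{4} x - 128 t^{3} x^{2} \sin{\left(t \right)} + 128 t^{3} x^{2} + 16 t^{2} x^{2} - 16 t^{2} x \sin{\left(t \right)} \cos{\left(t \right)} - 2 t^{2} x \sin{\left(t \right)} + 16 t^{2} x \cos{\left(t \right)} + 2 t^{2} \sin{\left(t \right)} - 16 t x \sin^{2}{\left(t \right)} + 32 t x \sin{\left(t \right)} + 4 x \sin{\left(t \right)} - 2 \sin^{2}{\left(t \right)} \cos{\left(t \right)} - \frac{\sin^{2}{\left(t \right)}}{2} + 4 \sin{\left(t \right)} \cos{\left(t \right)}.
Matching coefficients of the independent functions:
(each divided by its leading coefficient; functions giving the same equation are listed together)
  [t^{2} x^{2}, t^{3} x^{2}, t^{4} x]:  A^{2} - 16 = 0
  [t^{2} \sin{\left(t \right)}, x \sin{\left(t \right)}, t x \sin{\left(t \right)}, …]:  A B - 4 = 0
  [t^{5} x^{3}]:  A^{3} - 64 = 0
  [\sin{\left(t \right)} \cos{\left(t \right)}, \sin^{2}{\left(t \right)}]:  B^{2} - 1 = 0
  [\sin^{2}{\left(t \right)} \cos{\left(t \right)}]:  B^{3} - 1 = 0
  [t x \sin^{2}{\left(t \right)}, t^{2} x \sin{\left(t \right)} \cos{\left(t \right)}]:  A B^{2} - 4 = 0
  [t^{3} x^{2} \sin{\left(t \right)}, t^{4} x^{2} \cos{\left(t \right)}]:  A^{2} B - 16 = 0
Solving: A = 4, B = 1.
Check against the point condition:
  u(0, 1) = \sin{\left(1 \right)}  ⟹  B \sin{\left(1 \right)} = \sin{\left(1 \right)}  ✓
Hence u(x, t) = 4 t^{2} x + \sin{\left(t \right)}.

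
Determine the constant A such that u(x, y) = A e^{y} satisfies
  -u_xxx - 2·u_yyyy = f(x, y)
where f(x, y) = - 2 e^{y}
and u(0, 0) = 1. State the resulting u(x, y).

Answer: u(x, y) = e^{y}

Derivation:
Substitute the ansatz u = A e^{y} into the left-hand side.
Derivatives of the ansatz:
  u_xxx = 0
  u_yyyy = A e^{y}
Term by term:
  -u_xxx = 0
  -2·u_yyyy = - 2 A e^{y}
So the left-hand side equals
  - 2 A e^{y}
This must equal f(x, y) = - 2 e^{y} identically.
Matching coefficients of the independent functions:
  [e^{y}]:  - 2 A = -2
Solving: A = 1.
Check against the point condition:
  u(0, 0) = 1  ⟹  A = 1  ✓
Hence u(x, y) = e^{y}.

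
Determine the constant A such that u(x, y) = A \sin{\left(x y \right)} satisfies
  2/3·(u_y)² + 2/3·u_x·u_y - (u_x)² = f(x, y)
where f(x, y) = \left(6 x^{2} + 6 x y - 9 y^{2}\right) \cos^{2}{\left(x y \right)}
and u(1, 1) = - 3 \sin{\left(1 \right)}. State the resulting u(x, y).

Answer: u(x, y) = - 3 \sin{\left(x y \right)}

Derivation:
Substitute the ansatz u = A \sin{\left(x y \right)} into the left-hand side.
Derivatives of the ansatz:
  u_y = A x \cos{\left(x y \right)}
  u_x = A y \cos{\left(x y \right)}
Term by term:
  2/3·(u_y)² = \frac{2 A^{2} x^{2} \cos^{2}{\left(x y \right)}}{3}
  2/3·u_x·u_y = \frac{2 A^{2} x y \cos^{2}{\left(x y \right)}}{3}
  -(u_x)² = - A^{2} y^{2} \cos^{2}{\left(x y \right)}
So the left-hand side equals
  \frac{2 A^{2} x^{2} \cos^{2}{\left(x y \right)}}{3} + \frac{2 A^{2} x y \cos^{2}{\left(x y \right)}}{3} - A^{2} y^{2} \cos^{2}{\left(x y \right)}
This must equal f(x, y) identically; expanded, f = 6 x^{2} \cos^{2}{\left(x y \right)} + 6 x y \cos^{2}{\left(x y \right)} - 9 y^{2} \cos^{2}{\left(x y \right)}.
Matching coefficients of the independent functions:
  [x^{2} \cos^{2}{\left(x y \right)}, x y \cos^{2}{\left(x y \right)}]:  \frac{2 A^{2}}{3} = 6
  [y^{2} \cos^{2}{\left(x y \right)}]:  - A^{2} = -9
These equations allow (A) = (-3) or (3).
Impose the point condition(s):
  u(1, 1) = - 3 \sin{\left(1 \right)}  ⟹  A \sin{\left(1 \right)} = - 3 \sin{\left(1 \right)}
Only A = -3 satisfies everything.
Hence u(x, y) = - 3 \sin{\left(x y \right)}.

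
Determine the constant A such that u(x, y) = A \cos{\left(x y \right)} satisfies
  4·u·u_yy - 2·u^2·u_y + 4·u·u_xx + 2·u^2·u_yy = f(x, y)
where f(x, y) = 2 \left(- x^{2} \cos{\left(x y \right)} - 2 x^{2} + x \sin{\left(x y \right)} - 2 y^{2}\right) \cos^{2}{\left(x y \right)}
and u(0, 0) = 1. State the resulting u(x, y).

Substitute the ansatz u = A \cos{\left(x y \right)} into the left-hand side.
Derivatives of the ansatz:
  u_yy = - A x^{2} \cos{\left(x y \right)}
  u_y = - A x \sin{\left(x y \right)}
  u_xx = - A y^{2} \cos{\left(x y \right)}
Term by term:
  4·u·u_yy = - 4 A^{2} x^{2} \cos^{2}{\left(x y \right)}
  -2·u^2·u_y = 2 A^{3} x \sin{\left(x y \right)} \cos^{2}{\left(x y \right)}
  4·u·u_xx = - 4 A^{2} y^{2} \cos^{2}{\left(x y \right)}
  2·u^2·u_yy = - 2 A^{3} x^{2} \cos^{3}{\left(x y \right)}
So the left-hand side equals
  - 2 A^{3} x^{2} \cos^{3}{\left(x y \right)} + 2 A^{3} x \sin{\left(x y \right)} \cos^{2}{\left(x y \right)} - 4 A^{2} x^{2} \cos^{2}{\left(x y \right)} - 4 A^{2} y^{2} \cos^{2}{\left(x y \right)}
This must equal f(x, y) identically; expanded, f = - 2 x^{2} \cos^{3}{\left(x y \right)} - 4 x^{2} \cos^{2}{\left(x y \right)} + 2 x \sin{\left(x y \right)} \cos^{2}{\left(x y \right)} - 4 y^{2} \cos^{2}{\left(x y \right)}.
Matching coefficients of the independent functions:
  [x^{2} \cos^{2}{\left(x y \right)}, y^{2} \cos^{2}{\left(x y \right)}]:  - 4 A^{2} = -4
  [x^{2} \cos^{3}{\left(x y \right)}]:  - 2 A^{3} = -2
  [x \sin{\left(x y \right)} \cos^{2}{\left(x y \right)}]:  2 A^{3} = 2
Solving: A = 1.
Check against the point condition:
  u(0, 0) = 1  ⟹  A = 1  ✓
Hence u(x, y) = \cos{\left(x y \right)}.

Answer: u(x, y) = \cos{\left(x y \right)}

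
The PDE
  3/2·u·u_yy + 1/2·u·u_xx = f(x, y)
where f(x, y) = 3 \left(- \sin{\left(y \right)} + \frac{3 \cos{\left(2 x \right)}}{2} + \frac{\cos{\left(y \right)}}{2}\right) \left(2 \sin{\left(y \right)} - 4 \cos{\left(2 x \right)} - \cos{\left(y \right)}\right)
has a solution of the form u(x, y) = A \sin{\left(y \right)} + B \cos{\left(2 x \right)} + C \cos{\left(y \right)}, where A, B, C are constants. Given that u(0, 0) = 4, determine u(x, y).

Substitute the ansatz u = A \sin{\left(y \right)} + B \cos{\left(2 x \right)} + C \cos{\left(y \right)} into the left-hand side.
Derivatives of the ansatz:
  u_yy = - A \sin{\left(y \right)} - C \cos{\left(y \right)}
  u_xx = - 4 B \cos{\left(2 x \right)}
Term by term:
  3/2·u·u_yy = - \frac{3 A^{2} \sin^{2}{\left(y \right)}}{2} - \frac{3 A B \sin{\left(y \right)} \cos{\left(2 x \right)}}{2} - 3 A C \sin{\left(y \right)} \cos{\left(y \right)} - \frac{3 B C \cos{\left(2 x \right)} \cos{\left(y \right)}}{2} - \frac{3 C^{2} \cos^{2}{\left(y \right)}}{2}
  1/2·u·u_xx = - 2 A B \sin{\left(y \right)} \cos{\left(2 x \right)} - 2 B^{2} \cos^{2}{\left(2 x \right)} - 2 B C \cos{\left(2 x \right)} \cos{\left(y \right)}
So the left-hand side equals
  - \frac{3 A^{2} \sin^{2}{\left(y \right)}}{2} - \frac{7 A B \sin{\left(y \right)} \cos{\left(2 x \right)}}{2} - 3 A C \sin{\left(y \right)} \cos{\left(y \right)} - 2 B^{2} \cos^{2}{\left(2 x \right)} - \frac{7 B C \cos{\left(2 x \right)} \cos{\left(y \right)}}{2} - \frac{3 C^{2} \cos^{2}{\left(y \right)}}{2}
This must equal f(x, y) identically; expanded, f = - 6 \sin^{2}{\left(y \right)} + 21 \sin{\left(y \right)} \cos{\left(2 x \right)} + 6 \sin{\left(y \right)} \cos{\left(y \right)} - 18 \cos^{2}{\left(2 x \right)} - \frac{21 \cos{\left(2 x \right)} \cos{\left(y \right)}}{2} - \frac{3 \cos^{2}{\left(y \right)}}{2}.
Matching coefficients of the independent functions:
  [\sin{\left(y \right)} \cos{\left(2 x \right)}]:  - \frac{7 A B}{2} = 21
  [\sin{\left(y \right)} \cos{\left(y \right)}]:  - 3 A C = 6
  [\cos{\left(2 x \right)} \cos{\left(y \right)}]:  - \frac{7 B C}{2} = - \frac{21}{2}
  [\sin^{2}{\left(y \right)}]:  - \frac{3 A^{2}}{2} = -6
  [\cos^{2}{\left(2 x \right)}]:  - 2 B^{2} = -18
  [\cos^{2}{\left(y \right)}]:  - \frac{3 C^{2}}{2} = - \frac{3}{2}
These equations allow (A, B, C) = (-2, 3, 1) or (2, -3, -1).
Impose the point condition(s):
  u(0, 0) = 4  ⟹  B + C = 4
Only A = -2, B = 3, C = 1 satisfies everything.
Hence u(x, y) = - 2 \sin{\left(y \right)} + 3 \cos{\left(2 x \right)} + \cos{\left(y \right)}.

Answer: u(x, y) = - 2 \sin{\left(y \right)} + 3 \cos{\left(2 x \right)} + \cos{\left(y \right)}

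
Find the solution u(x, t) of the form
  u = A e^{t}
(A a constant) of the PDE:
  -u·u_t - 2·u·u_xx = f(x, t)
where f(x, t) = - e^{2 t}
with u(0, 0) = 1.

Substitute the ansatz u = A e^{t} into the left-hand side.
Derivatives of the ansatz:
  u_t = A e^{t}
  u_xx = 0
Term by term:
  -u·u_t = - A^{2} e^{2 t}
  -2·u·u_xx = 0
So the left-hand side equals
  - A^{2} e^{2 t}
This must equal f(x, t) = - e^{2 t} identically.
Matching coefficients of the independent functions:
  [e^{2 t}]:  - A^{2} = -1
These equations allow (A) = (-1) or (1).
Impose the point condition(s):
  u(0, 0) = 1  ⟹  A = 1
Only A = 1 satisfies everything.
Hence u(x, t) = e^{t}.

Answer: u(x, t) = e^{t}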